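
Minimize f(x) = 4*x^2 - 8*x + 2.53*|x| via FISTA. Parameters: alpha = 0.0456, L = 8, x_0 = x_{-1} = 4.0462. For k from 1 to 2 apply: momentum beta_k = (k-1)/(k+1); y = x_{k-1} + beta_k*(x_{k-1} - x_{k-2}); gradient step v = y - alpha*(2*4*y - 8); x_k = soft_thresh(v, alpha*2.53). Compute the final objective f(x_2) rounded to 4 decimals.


FISTA on f(x) = 4*x^2 - 8*x + 2.53*|x|
L = 8, alpha = 0.0456
Iteration 1: beta = 0.0, y = 4.0462 + 0.0*(4.0462 - 4.0462) = 4.0462
  grad(y) = 24.3696, v = y - alpha*grad = 2.9349
  prox(v) = soft_thresh(2.9349, 0.1154) = 2.8196
Iteration 2: beta = 0.3333, y = 2.8196 + 0.3333*(2.8196 - 4.0462) = 2.4107
  grad(y) = 11.2856, v = y - alpha*grad = 1.8961
  prox(v) = soft_thresh(1.8961, 0.1154) = 1.7807
f(x_2) = 4*1.7807^2 - 8*1.7807 + 2.53*|1.7807| = 2.9432


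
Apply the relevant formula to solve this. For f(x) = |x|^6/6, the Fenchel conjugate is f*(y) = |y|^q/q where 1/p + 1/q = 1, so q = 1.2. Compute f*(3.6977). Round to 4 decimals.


The conjugate exponent q satisfies 1/p + 1/q = 1.
p = 6, so q = 6/(6 - 1) = 1.2
|y|^q = 3.6977^1.2 = 4.8031
f*(3.6977) = 4.8031 / 1.2 = 4.0025


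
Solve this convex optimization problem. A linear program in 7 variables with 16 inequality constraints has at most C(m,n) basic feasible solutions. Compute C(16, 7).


Each vertex corresponds to some choice of n active constraints out of m, so the number of vertices is at most C(m, n) = m! / (n!(m-n)!).
m = 16, n = 7
Numerator: 16 * 15 * 14 * 13 * 12 * 11 * 10
Denominator: 7! = 5040
C(16, 7) = 11440


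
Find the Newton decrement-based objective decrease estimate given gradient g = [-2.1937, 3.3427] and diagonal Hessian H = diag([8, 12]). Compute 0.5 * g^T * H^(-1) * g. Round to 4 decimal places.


Step 1: H is diagonal, so H^(-1) * g = [-0.2742, 0.2786].
Step 2: g^T H^(-1) g = sum_i g_i^2 / H_ii
  = (-2.1937)^2/8 + (3.3427)^2/12
  = 0.6015 + 0.9311 = 1.5327
Step 3: Objective decrease = 0.5 * g^T H^(-1) g = 0.7663


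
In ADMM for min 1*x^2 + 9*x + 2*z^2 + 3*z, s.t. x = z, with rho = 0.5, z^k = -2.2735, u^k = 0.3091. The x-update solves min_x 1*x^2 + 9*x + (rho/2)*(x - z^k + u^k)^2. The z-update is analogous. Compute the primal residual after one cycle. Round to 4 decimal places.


ADMM iteration with rho = 0.5, z^k = -2.2735, u^k = 0.3091
Step 1: x-update.
Minimize 1*x^2 + 9*x + (0.5/2)*(x + 2.2735 + 0.3091)^2
FOC: (2*1 + 0.5)*x = -9 + 0.5*(-2.2735 - 0.3091)
x^{k+1} = -4.1165
Step 2: z-update.
Minimize 2*z^2 + 3*z + (0.5/2)*(-4.1165 - z + 0.3091)^2
FOC: (2*2 + 0.5)*z = -3 + 0.5*(-4.1165 + 0.3091)
z^{k+1} = -1.0897
Step 3: u-update.
u^{k+1} = 0.3091 - 4.1165 + 1.0897 = -2.7177
Step 4: Primal residual = |-4.1165 + 1.0897| = 3.0268


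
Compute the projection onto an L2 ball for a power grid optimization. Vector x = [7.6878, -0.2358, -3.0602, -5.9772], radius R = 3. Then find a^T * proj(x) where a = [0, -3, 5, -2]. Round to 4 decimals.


Step 1: Compute ||x|| (intermediates to 6 decimals).
||x|| = sqrt(7.6878^2 + (-0.2358)^2 + (-3.0602)^2 + (-5.9772)^2) = 10.21027
Step 2: Project.
Since ||x|| > R, scale = R/||x|| = 3/10.21027 = 0.293822, proj(x) = scale * x
proj(x) = [2.258845, -0.069283, -0.899154, -1.756233]
Step 3: Dot product.
a^T * proj(x) = 0*2.258845 - 3*(-0.069283) + 5*(-0.899154) - 2*(-1.756233) = -0.7755


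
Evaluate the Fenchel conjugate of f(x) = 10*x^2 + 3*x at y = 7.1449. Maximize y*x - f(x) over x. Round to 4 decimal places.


f*(y) = sup_x {y*x - a*x^2 - b*x} = sup_x {(y-b)*x - a*x^2}
FOC: (y - b) - 2a*x = 0 => x* = (y - b)/(2a)
x* = (7.1449 - 3)/(2*10) = 0.2072
f*(7.1449) = (y-b)^2/(4a) = (7.1449 - 3)^2/(4*10)
= 17.1802/40 = 0.4295


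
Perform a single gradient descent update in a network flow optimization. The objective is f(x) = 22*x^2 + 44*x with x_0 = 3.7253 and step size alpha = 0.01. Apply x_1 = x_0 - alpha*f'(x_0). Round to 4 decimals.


We compute the gradient at x_0 and apply the update.
f'(x) = 44*x + 44
f'(3.7253) = 44*3.7253 + 44 = 207.9132
x_1 = 3.7253 - 0.01*207.9132 = 1.6462


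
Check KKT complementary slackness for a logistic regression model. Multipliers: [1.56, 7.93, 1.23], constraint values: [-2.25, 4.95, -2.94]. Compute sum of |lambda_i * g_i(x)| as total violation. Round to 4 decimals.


KKT complementary slackness check:
lambda_1 * g_1 = 1.56 * -2.25 = -3.51
lambda_2 * g_2 = 7.93 * 4.95 = 39.2535
lambda_3 * g_3 = 1.23 * -2.94 = -3.6162
Total violation = 3.51 + 39.2535 + 3.6162 = 46.3797


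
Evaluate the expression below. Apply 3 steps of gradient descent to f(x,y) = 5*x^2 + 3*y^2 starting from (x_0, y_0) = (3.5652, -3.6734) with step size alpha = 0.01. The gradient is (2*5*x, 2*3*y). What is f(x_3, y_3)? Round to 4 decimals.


Gradient descent on f(x,y) = 5*x^2 + 3*y^2.
Starting point: (3.5652, -3.6734), alpha = 0.01
Step 1: grad_x = 2*5*3.5652 = 35.652, grad_y = 2*3*-3.6734 = -22.0404
  x_1 = 3.5652 - 0.01*35.652 = 3.2087
  y_1 = -3.6734 - 0.01*-22.0404 = -3.453
Step 2: grad_x = 2*5*3.2087 = 32.0868, grad_y = 2*3*-3.453 = -20.718
  x_2 = 3.2087 - 0.01*32.0868 = 2.8878
  y_2 = -3.453 - 0.01*-20.718 = -3.2458
Step 3: grad_x = 2*5*2.8878 = 28.8781, grad_y = 2*3*-3.2458 = -19.4749
  x_3 = 2.8878 - 0.01*28.8781 = 2.599
  y_3 = -3.2458 - 0.01*-19.4749 = -3.0511
f(2.599, -3.0511) = 5*2.599^2 + 3*(-3.0511)^2 = 61.7018


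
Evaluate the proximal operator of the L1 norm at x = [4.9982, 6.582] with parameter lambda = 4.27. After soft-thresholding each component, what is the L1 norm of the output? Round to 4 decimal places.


Soft-thresholding with lambda = 4.27:
prox(4.9982) = sign(4.9982)*max(|4.9982| - 4.27, 0) = 0.7282
prox(6.582) = sign(6.582)*max(|6.582| - 4.27, 0) = 2.312
prox(x) = [0.7282, 2.312]
||prox(x)||_1 = 0.7282 + 2.312 = 3.0402


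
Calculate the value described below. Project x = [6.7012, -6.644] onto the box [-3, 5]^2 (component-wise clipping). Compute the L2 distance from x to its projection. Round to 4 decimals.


Project each component onto [-3, 5].
clip(6.7012) = 5.0, clip(-6.644) = -3.0
Projection = [5.0, -3.0]
Squared diffs: [2.8941, 13.2787]
Distance = sqrt(16.1728) = 4.0215


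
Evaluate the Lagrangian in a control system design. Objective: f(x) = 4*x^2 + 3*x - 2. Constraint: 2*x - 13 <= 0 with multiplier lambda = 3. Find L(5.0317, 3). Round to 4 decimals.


Step 1: Evaluate f(x).
f(5.0317) = 4*5.0317^2 + 3*5.0317 - 2 = 114.3671
Step 2: Evaluate g(x).
g(5.0317) = 2*5.0317 - 13 = -2.9366
Step 3: Compute Lagrangian.
L = 114.3671 + 3*-2.9366 = 105.5573


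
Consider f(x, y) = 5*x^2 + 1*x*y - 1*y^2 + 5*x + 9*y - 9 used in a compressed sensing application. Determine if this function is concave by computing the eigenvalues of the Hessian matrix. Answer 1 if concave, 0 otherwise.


The Hessian of f(x,y) = 5*x^2 + 1*x*y - 1*y^2 + 5*x + 9*y - 9 is:
H = [[10, 1], [1, -2]]
Trace = 10 - 2 = 8
Determinant = 10*-2 - (1)^2 = -21
Discriminant = (8)^2 - 4*-21 = 148.0
Eigenvalues: lambda_1 = -2.0828, lambda_2 = 10.0828
The function is not concave.

0


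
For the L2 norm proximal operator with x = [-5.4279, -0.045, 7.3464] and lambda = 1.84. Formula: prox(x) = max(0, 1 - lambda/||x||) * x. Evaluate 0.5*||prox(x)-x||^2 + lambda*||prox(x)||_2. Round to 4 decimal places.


Step 1: Compute ||x||.
||x|| = 9.1342
Step 2: Compute scaling factor.
scale = max(0, 1 - 1.84/9.1342) = 0.7986
Step 3: prox(x) = [-4.3345, -0.0359, 5.8665]
||prox(x)|| = 7.2942
Step 4: Proximal objective.
0.5*||prox-x||^2 = 1.6928
lambda*||prox|| = 13.4213
Total = 15.1141


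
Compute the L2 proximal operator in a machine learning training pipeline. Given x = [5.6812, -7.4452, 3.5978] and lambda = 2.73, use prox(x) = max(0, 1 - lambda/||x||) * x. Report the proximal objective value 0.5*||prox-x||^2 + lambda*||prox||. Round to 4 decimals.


Step 1: Compute ||x||.
||x|| = 10.0325
Step 2: Compute scaling factor.
scale = max(0, 1 - 2.73/10.0325) = 0.7279
Step 3: prox(x) = [4.1353, -5.4192, 2.6188]
||prox(x)|| = 7.3025
Step 4: Proximal objective.
0.5*||prox-x||^2 = 3.7265
lambda*||prox|| = 19.9358
Total = 23.6623


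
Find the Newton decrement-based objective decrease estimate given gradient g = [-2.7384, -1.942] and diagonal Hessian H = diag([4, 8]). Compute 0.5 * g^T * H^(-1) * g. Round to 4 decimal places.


Step 1: H is diagonal, so H^(-1) * g = [-0.6846, -0.2428].
Step 2: g^T H^(-1) g = sum_i g_i^2 / H_ii
  = (-2.7384)^2/4 + (-1.942)^2/8
  = 1.8747 + 0.4714 = 2.3461
Step 3: Objective decrease = 0.5 * g^T H^(-1) g = 1.1731


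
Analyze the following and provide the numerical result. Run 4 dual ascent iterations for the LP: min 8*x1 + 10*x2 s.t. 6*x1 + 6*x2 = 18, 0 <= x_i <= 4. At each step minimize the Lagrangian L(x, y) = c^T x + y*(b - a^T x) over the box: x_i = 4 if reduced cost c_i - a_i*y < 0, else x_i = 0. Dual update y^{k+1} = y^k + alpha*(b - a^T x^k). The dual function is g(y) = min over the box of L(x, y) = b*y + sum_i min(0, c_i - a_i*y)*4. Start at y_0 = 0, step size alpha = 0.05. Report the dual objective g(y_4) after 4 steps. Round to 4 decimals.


Dual ascent for LP: min 8*x1 + 10*x2, 6*x1 + 6*x2 = 18, 0 <= x_i <= 4
Step 1: y^k = 0.0, reduced costs: (8.0, 10.0)
  x^k = (0.0, 0.0), subgradient = b - a^T x = 18.0
  y^{k+1} = 0.0 + 0.05*18.0 = 0.9
Step 2: y^k = 0.9, reduced costs: (2.6, 4.6)
  x^k = (0.0, 0.0), subgradient = b - a^T x = 18.0
  y^{k+1} = 0.9 + 0.05*18.0 = 1.8
Step 3: y^k = 1.8, reduced costs: (-2.8, -0.8)
  x^k = (4.0, 4.0), subgradient = b - a^T x = -30.0
  y^{k+1} = 1.8 + 0.05*-30.0 = 0.3
Step 4: y^k = 0.3, reduced costs: (6.2, 8.2)
  x^k = (0.0, 0.0), subgradient = b - a^T x = 18.0
  y^{k+1} = 0.3 + 0.05*18.0 = 1.2
Dual objective at y_4 = 1.2: reduced costs (0.8, 2.8), box minimizer x = (0.0, 0.0)
g(y_4) = b*y + (c1 - a1*y)*x1 + (c2 - a2*y)*x2 = 18*1.2 + 0.8*0.0 + 2.8*0.0 = 21.6 + 0.0 + 0.0 = 21.6


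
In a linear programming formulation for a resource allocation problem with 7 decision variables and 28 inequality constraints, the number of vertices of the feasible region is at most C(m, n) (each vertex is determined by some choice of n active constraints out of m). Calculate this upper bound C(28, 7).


Each vertex corresponds to some choice of n active constraints out of m, so the number of vertices is at most C(m, n) = m! / (n!(m-n)!).
m = 28, n = 7
Numerator: 28 * 27 * 26 * 25 * 24 * 23 * 22
Denominator: 7! = 5040
C(28, 7) = 1184040


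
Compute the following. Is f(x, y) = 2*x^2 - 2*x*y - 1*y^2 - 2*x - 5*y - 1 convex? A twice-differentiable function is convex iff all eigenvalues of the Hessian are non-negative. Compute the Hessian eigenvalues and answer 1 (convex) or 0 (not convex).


The Hessian of f(x,y) = 2*x^2 - 2*x*y - 1*y^2 - 2*x - 5*y - 1 is:
H = [[4, -2], [-2, -2]]
Trace = 4 - 2 = 2
Determinant = 4*-2 - (-2)^2 = -12
Discriminant = (2)^2 - 4*-12 = 52.0
Eigenvalues: lambda_1 = -2.6056, lambda_2 = 4.6056
The function is not convex.

0


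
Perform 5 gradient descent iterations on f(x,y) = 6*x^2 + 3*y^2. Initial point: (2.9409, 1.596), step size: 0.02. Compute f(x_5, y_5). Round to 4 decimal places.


Gradient descent on f(x,y) = 6*x^2 + 3*y^2.
Starting point: (2.9409, 1.596), alpha = 0.02
Step 1: grad_x = 2*6*2.9409 = 35.2908, grad_y = 2*3*1.596 = 9.576
  x_1 = 2.9409 - 0.02*35.2908 = 2.2351
  y_1 = 1.596 - 0.02*9.576 = 1.4045
Step 2: grad_x = 2*6*2.2351 = 26.821, grad_y = 2*3*1.4045 = 8.4269
  x_2 = 2.2351 - 0.02*26.821 = 1.6987
  y_2 = 1.4045 - 0.02*8.4269 = 1.2359
Step 3: grad_x = 2*6*1.6987 = 20.384, grad_y = 2*3*1.2359 = 7.4157
  x_3 = 1.6987 - 0.02*20.384 = 1.291
  y_3 = 1.2359 - 0.02*7.4157 = 1.0876
Step 4: grad_x = 2*6*1.291 = 15.4918, grad_y = 2*3*1.0876 = 6.5258
  x_4 = 1.291 - 0.02*15.4918 = 0.9811
  y_4 = 1.0876 - 0.02*6.5258 = 0.9571
Step 5: grad_x = 2*6*0.9811 = 11.7738, grad_y = 2*3*0.9571 = 5.7427
  x_5 = 0.9811 - 0.02*11.7738 = 0.7457
  y_5 = 0.9571 - 0.02*5.7427 = 0.8423
f(0.7457, 0.8423) = 6*0.7457^2 + 3*0.8423^2 = 5.4644


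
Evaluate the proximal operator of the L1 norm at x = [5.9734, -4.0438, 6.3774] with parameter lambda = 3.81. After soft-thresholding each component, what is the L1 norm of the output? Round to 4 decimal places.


Soft-thresholding with lambda = 3.81:
prox(5.9734) = sign(5.9734)*max(|5.9734| - 3.81, 0) = 2.1634
prox(-4.0438) = sign(-4.0438)*max(|-4.0438| - 3.81, 0) = -0.2338
prox(6.3774) = sign(6.3774)*max(|6.3774| - 3.81, 0) = 2.5674
prox(x) = [2.1634, -0.2338, 2.5674]
||prox(x)||_1 = 2.1634 + 0.2338 + 2.5674 = 4.9646


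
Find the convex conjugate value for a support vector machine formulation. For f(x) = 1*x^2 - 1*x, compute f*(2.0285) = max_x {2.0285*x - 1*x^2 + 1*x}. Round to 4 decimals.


f*(y) = sup_x {y*x - a*x^2 - b*x} = sup_x {(y-b)*x - a*x^2}
FOC: (y - b) - 2a*x = 0 => x* = (y - b)/(2a)
x* = (2.0285 + 1)/(2*1) = 1.5143
f*(2.0285) = (y-b)^2/(4a) = (2.0285 + 1)^2/(4*1)
= 9.1718/4 = 2.293


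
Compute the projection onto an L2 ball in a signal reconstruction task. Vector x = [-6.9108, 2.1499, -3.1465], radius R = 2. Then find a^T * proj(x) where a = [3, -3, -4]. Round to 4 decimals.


Step 1: Compute ||x|| (intermediates to 6 decimals).
||x|| = sqrt((-6.9108)^2 + 2.1499^2 + (-3.1465)^2) = 7.891875
Step 2: Project.
Since ||x|| > R, scale = R/||x|| = 2/7.891875 = 0.253425, proj(x) = scale * x
proj(x) = [-1.751369, 0.544838, -0.797402]
Step 3: Dot product.
a^T * proj(x) = 3*(-1.751369) - 3*0.544838 - 4*(-0.797402) = -3.699


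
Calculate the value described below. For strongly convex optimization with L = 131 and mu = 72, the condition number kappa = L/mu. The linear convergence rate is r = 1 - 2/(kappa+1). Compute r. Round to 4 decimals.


Step 1: Compute the condition number.
kappa = L/mu = 131/72 = 1.8194
Step 2: Compute the convergence rate.
r = 1 - 2/(kappa + 1) = 1 - 2*mu/(L + mu) = (L - mu)/(L + mu) = 59/203 = 0.2906


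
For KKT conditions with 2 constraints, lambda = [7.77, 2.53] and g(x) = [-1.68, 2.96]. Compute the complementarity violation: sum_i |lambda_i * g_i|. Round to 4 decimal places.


KKT complementary slackness check:
lambda_1 * g_1 = 7.77 * -1.68 = -13.0536
lambda_2 * g_2 = 2.53 * 2.96 = 7.4888
Total violation = 13.0536 + 7.4888 = 20.5424


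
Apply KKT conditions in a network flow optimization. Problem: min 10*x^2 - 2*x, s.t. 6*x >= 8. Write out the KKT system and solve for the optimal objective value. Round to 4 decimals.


Step 1: Try lambda = 0 (constraint inactive).
x_unc = 2/(2*10) = 0.1
Check: 6*0.1 = 0.6 < 8 -- violated!
Step 2: Constraint must be active: 6*x = 8
x* = 8/6 = 4/3 = 1.3333 (rounded; the exact value 4/3 is used below)
lambda = (2*10*(4/3) - 2)/6 = 4.1111
Step 3: Compute optimal value.
f(x*) = 10*(4/3)^2 - 2*(4/3) = 15.1111


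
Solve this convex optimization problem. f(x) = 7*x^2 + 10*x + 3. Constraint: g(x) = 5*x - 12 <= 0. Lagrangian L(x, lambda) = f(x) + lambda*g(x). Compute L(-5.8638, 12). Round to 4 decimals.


Step 1: Evaluate f(x).
f(-5.8638) = 7*(-5.8638)^2 + 10*(-5.8638) + 3 = 185.0511
Step 2: Evaluate g(x).
g(-5.8638) = 5*-5.8638 - 12 = -41.319
Step 3: Compute Lagrangian.
L = 185.0511 + 12*-41.319 = -310.7769


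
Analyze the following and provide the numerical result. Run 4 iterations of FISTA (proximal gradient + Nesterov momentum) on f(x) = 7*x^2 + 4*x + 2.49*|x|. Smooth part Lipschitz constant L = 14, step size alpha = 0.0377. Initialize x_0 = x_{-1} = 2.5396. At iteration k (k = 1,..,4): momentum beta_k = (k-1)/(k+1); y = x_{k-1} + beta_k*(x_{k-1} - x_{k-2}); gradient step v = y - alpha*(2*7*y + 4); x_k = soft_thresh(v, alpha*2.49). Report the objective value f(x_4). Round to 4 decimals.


FISTA on f(x) = 7*x^2 + 4*x + 2.49*|x|
L = 14, alpha = 0.0377
Iteration 1: beta = 0.0, y = 2.5396 + 0.0*(2.5396 - 2.5396) = 2.5396
  grad(y) = 39.5544, v = y - alpha*grad = 1.0484
  prox(v) = soft_thresh(1.0484, 0.0939) = 0.9545
Iteration 2: beta = 0.3333, y = 0.9545 + 0.3333*(0.9545 - 2.5396) = 0.4262
  grad(y) = 9.9664, v = y - alpha*grad = 0.0504
  prox(v) = soft_thresh(0.0504, 0.0939) = 0.0
Iteration 3: beta = 0.5, y = 0.0 + 0.5*(0.0 - 0.9545) = -0.4773
  grad(y) = -2.6817, v = y - alpha*grad = -0.3762
  prox(v) = soft_thresh(-0.3762, 0.0939) = -0.2823
Iteration 4: beta = 0.6, y = -0.2823 + 0.6*(-0.2823 - 0.0) = -0.4517
  grad(y) = -2.3233, v = y - alpha*grad = -0.3641
  prox(v) = soft_thresh(-0.3641, 0.0939) = -0.2702
f(x_4) = 7*(-0.2702)^2 + 4*(-0.2702) + 2.49*|-0.2702| = 0.1031


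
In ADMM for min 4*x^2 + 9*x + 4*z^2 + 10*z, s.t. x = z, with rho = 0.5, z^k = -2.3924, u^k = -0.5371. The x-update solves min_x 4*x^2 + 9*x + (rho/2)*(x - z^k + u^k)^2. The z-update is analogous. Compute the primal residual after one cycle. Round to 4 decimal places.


ADMM iteration with rho = 0.5, z^k = -2.3924, u^k = -0.5371
Step 1: x-update.
Minimize 4*x^2 + 9*x + (0.5/2)*(x + 2.3924 - 0.5371)^2
FOC: (2*4 + 0.5)*x = -9 + 0.5*(-2.3924 + 0.5371)
x^{k+1} = -1.168
Step 2: z-update.
Minimize 4*z^2 + 10*z + (0.5/2)*(-1.168 - z - 0.5371)^2
FOC: (2*4 + 0.5)*z = -10 + 0.5*(-1.168 - 0.5371)
z^{k+1} = -1.2768
Step 3: u-update.
u^{k+1} = -0.5371 - 1.168 + 1.2768 = -0.4283
Step 4: Primal residual = |-1.168 + 1.2768| = 0.1088


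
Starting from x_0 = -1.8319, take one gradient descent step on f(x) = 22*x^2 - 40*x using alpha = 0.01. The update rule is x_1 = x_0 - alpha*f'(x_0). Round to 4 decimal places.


We compute the gradient at x_0 and apply the update.
f'(x) = 44*x - 40
f'(-1.8319) = 44*-1.8319 - 40 = -120.6036
x_1 = -1.8319 - 0.01*-120.6036 = -0.6259


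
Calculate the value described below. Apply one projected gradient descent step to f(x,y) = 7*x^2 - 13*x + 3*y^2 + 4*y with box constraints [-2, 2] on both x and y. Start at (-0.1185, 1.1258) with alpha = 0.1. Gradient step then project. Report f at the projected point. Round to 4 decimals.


Step 1: Compute gradient at (-0.1185, 1.1258).
grad_x = 2*7*-0.1185 - 13 = -14.659
grad_y = 2*3*1.1258 + 4 = 10.7548
Step 2: Gradient step.
x_raw = -0.1185 - 0.1*-14.659 = 1.3474
y_raw = 1.1258 - 0.1*10.7548 = 0.0503
Step 3: Project onto [-2, 2].
x_proj = clip(1.3474) = 1.3474
y_proj = clip(0.0503) = 0.0503
Step 4: Evaluate f.
f(1.3474, 0.0503) = -4.5989


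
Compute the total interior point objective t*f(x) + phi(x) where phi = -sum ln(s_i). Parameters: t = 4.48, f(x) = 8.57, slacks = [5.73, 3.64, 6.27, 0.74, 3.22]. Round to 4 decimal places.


Step 1: Compute log-barrier.
ln values: [1.7457, 1.292, 1.8358, -0.3011, 1.1694]
phi = -(1.7457 + 1.292 + 1.8358 - 0.3011 + 1.1694) = -5.7418
Step 2: Compute augmented objective.
t*f(x) = 4.48*8.57 = 38.3936
Total = 38.3936 - 5.7418 = 32.6518


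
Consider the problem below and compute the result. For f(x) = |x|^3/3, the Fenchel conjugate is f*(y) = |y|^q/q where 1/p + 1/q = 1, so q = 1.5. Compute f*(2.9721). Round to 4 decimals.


The conjugate exponent q satisfies 1/p + 1/q = 1.
p = 3, so q = 3/(3 - 1) = 1.5
|y|^q = 2.9721^1.5 = 5.1238
f*(2.9721) = 5.1238 / 1.5 = 3.4159


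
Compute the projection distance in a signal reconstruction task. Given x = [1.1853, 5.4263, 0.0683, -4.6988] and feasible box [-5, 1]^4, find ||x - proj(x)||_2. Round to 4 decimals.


Project each component onto [-5, 1].
clip(1.1853) = 1.0, clip(5.4263) = 1.0, clip(0.0683) = 0.0683, clip(-4.6988) = -4.6988
Projection = [1.0, 1.0, 0.0683, -4.6988]
Squared diffs: [0.0343, 19.5921, 0.0, 0.0]
Distance = sqrt(19.6264) = 4.4302


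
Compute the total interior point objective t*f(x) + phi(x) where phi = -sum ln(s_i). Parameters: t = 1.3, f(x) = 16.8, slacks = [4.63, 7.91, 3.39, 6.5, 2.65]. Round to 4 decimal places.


Step 1: Compute log-barrier.
ln values: [1.5326, 2.0681, 1.2208, 1.8718, 0.9746]
phi = -(1.5326 + 2.0681 + 1.2208 + 1.8718 + 0.9746) = -7.6679
Step 2: Compute augmented objective.
t*f(x) = 1.3*16.8 = 21.84
Total = 21.84 - 7.6679 = 14.1721


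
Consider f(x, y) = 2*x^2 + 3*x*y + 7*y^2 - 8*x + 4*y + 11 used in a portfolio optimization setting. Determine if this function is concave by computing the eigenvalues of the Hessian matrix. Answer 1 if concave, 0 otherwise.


The Hessian of f(x,y) = 2*x^2 + 3*x*y + 7*y^2 - 8*x + 4*y + 11 is:
H = [[4, 3], [3, 14]]
Trace = 4 + 14 = 18
Determinant = 4*14 - (3)^2 = 47
Discriminant = (18)^2 - 4*47 = 136.0
Eigenvalues: lambda_1 = 3.169, lambda_2 = 14.831
The function is not concave.

0


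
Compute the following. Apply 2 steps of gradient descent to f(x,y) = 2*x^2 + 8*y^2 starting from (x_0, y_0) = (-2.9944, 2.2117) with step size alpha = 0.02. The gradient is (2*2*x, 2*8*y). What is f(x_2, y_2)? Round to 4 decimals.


Gradient descent on f(x,y) = 2*x^2 + 8*y^2.
Starting point: (-2.9944, 2.2117), alpha = 0.02
Step 1: grad_x = 2*2*-2.9944 = -11.9776, grad_y = 2*8*2.2117 = 35.3872
  x_1 = -2.9944 - 0.02*-11.9776 = -2.7548
  y_1 = 2.2117 - 0.02*35.3872 = 1.504
Step 2: grad_x = 2*2*-2.7548 = -11.0194, grad_y = 2*8*1.504 = 24.0633
  x_2 = -2.7548 - 0.02*-11.0194 = -2.5345
  y_2 = 1.504 - 0.02*24.0633 = 1.0227
f(-2.5345, 1.0227) = 2*(-2.5345)^2 + 8*1.0227^2 = 21.2141


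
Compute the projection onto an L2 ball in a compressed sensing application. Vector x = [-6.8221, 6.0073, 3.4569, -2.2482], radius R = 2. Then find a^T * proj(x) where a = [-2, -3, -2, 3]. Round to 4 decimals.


Step 1: Compute ||x|| (intermediates to 6 decimals).
||x|| = sqrt((-6.8221)^2 + 6.0073^2 + 3.4569^2 + (-2.2482)^2) = 9.981646
Step 2: Project.
Since ||x|| > R, scale = R/||x|| = 2/9.981646 = 0.200368, proj(x) = scale * x
proj(x) = [-1.366931, 1.203671, 0.692652, -0.450467]
Step 3: Dot product.
a^T * proj(x) = -2*(-1.366931) - 3*1.203671 - 2*0.692652 + 3*(-0.450467) = -3.6139


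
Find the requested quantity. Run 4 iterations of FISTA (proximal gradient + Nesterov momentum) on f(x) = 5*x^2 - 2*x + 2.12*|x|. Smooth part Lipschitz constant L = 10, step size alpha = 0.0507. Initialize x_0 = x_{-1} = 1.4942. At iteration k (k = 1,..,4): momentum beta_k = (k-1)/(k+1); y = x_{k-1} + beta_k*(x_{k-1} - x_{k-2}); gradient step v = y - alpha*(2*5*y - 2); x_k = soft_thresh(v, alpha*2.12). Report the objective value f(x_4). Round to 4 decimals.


FISTA on f(x) = 5*x^2 - 2*x + 2.12*|x|
L = 10, alpha = 0.0507
Iteration 1: beta = 0.0, y = 1.4942 + 0.0*(1.4942 - 1.4942) = 1.4942
  grad(y) = 12.942, v = y - alpha*grad = 0.838
  prox(v) = soft_thresh(0.838, 0.1075) = 0.7306
Iteration 2: beta = 0.3333, y = 0.7306 + 0.3333*(0.7306 - 1.4942) = 0.476
  grad(y) = 2.7601, v = y - alpha*grad = 0.3361
  prox(v) = soft_thresh(0.3361, 0.1075) = 0.2286
Iteration 3: beta = 0.5, y = 0.2286 + 0.5*(0.2286 - 0.7306) = -0.0224
  grad(y) = -2.224, v = y - alpha*grad = 0.0904
  prox(v) = soft_thresh(0.0904, 0.1075) = 0.0
Iteration 4: beta = 0.6, y = 0.0 + 0.6*(0.0 - 0.2286) = -0.1372
  grad(y) = -3.3715, v = y - alpha*grad = 0.0338
  prox(v) = soft_thresh(0.0338, 0.1075) = 0.0
f(x_4) = 5*0.0^2 - 2*0.0 + 2.12*|0.0| = 0.0


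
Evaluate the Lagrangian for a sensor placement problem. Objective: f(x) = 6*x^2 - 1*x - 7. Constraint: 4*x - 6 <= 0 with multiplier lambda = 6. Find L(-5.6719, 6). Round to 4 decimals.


Step 1: Evaluate f(x).
f(-5.6719) = 6*(-5.6719)^2 - 1*(-5.6719) - 7 = 191.6946
Step 2: Evaluate g(x).
g(-5.6719) = 4*-5.6719 - 6 = -28.6876
Step 3: Compute Lagrangian.
L = 191.6946 + 6*-28.6876 = 19.569


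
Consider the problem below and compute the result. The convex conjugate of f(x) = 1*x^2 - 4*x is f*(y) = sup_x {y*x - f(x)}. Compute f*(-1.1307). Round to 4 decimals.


f*(y) = sup_x {y*x - a*x^2 - b*x} = sup_x {(y-b)*x - a*x^2}
FOC: (y - b) - 2a*x = 0 => x* = (y - b)/(2a)
x* = (-1.1307 + 4)/(2*1) = 1.4347
f*(-1.1307) = (y-b)^2/(4a) = (-1.1307 + 4)^2/(4*1)
= 8.2329/4 = 2.0582


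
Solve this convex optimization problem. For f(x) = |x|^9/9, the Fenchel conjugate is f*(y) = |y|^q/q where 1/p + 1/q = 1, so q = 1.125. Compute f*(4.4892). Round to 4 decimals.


The conjugate exponent q satisfies 1/p + 1/q = 1.
p = 9, so q = 9/(9 - 1) = 1.125
|y|^q = 4.4892^1.125 = 5.4161
f*(4.4892) = 5.4161 / 1.125 = 4.8143


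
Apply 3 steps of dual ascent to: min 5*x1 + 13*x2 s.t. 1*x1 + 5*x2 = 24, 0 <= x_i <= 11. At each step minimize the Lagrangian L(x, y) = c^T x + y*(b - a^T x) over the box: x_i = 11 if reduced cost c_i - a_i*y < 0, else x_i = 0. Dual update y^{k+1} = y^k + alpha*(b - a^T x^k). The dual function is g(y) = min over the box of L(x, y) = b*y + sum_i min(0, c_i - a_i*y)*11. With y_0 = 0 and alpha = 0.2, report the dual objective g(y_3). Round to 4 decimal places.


Dual ascent for LP: min 5*x1 + 13*x2, 1*x1 + 5*x2 = 24, 0 <= x_i <= 11
Step 1: y^k = 0.0, reduced costs: (5.0, 13.0)
  x^k = (0.0, 0.0), subgradient = b - a^T x = 24.0
  y^{k+1} = 0.0 + 0.2*24.0 = 4.8
Step 2: y^k = 4.8, reduced costs: (0.2, -11.0)
  x^k = (0.0, 11.0), subgradient = b - a^T x = -31.0
  y^{k+1} = 4.8 + 0.2*-31.0 = -1.4
Step 3: y^k = -1.4, reduced costs: (6.4, 20.0)
  x^k = (0.0, 0.0), subgradient = b - a^T x = 24.0
  y^{k+1} = -1.4 + 0.2*24.0 = 3.4
Dual objective at y_3 = 3.4: reduced costs (1.6, -4.0), box minimizer x = (0.0, 11.0)
g(y_3) = b*y + (c1 - a1*y)*x1 + (c2 - a2*y)*x2 = 24*3.4 + 1.6*0.0 + (-4.0)*11.0 = 81.6 + 0.0 - 44.0 = 37.6


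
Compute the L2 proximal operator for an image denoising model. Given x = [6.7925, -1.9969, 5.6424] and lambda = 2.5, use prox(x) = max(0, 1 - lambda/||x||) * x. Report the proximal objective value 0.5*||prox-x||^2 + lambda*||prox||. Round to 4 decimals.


Step 1: Compute ||x||.
||x|| = 9.0533
Step 2: Compute scaling factor.
scale = max(0, 1 - 2.5/9.0533) = 0.7239
Step 3: prox(x) = [4.9168, -1.4455, 4.0843]
||prox(x)|| = 6.5533
Step 4: Proximal objective.
0.5*||prox-x||^2 = 3.125
lambda*||prox|| = 16.3833
Total = 19.5083


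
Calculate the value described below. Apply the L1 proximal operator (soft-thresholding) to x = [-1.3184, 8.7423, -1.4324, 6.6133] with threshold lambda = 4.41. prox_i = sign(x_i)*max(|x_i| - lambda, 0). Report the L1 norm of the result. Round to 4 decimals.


Soft-thresholding with lambda = 4.41:
prox(-1.3184) = sign(-1.3184)*max(|-1.3184| - 4.41, 0) = 0.0
prox(8.7423) = sign(8.7423)*max(|8.7423| - 4.41, 0) = 4.3323
prox(-1.4324) = sign(-1.4324)*max(|-1.4324| - 4.41, 0) = 0.0
prox(6.6133) = sign(6.6133)*max(|6.6133| - 4.41, 0) = 2.2033
prox(x) = [0.0, 4.3323, 0.0, 2.2033]
||prox(x)||_1 = 0.0 + 4.3323 + 0.0 + 2.2033 = 6.5356


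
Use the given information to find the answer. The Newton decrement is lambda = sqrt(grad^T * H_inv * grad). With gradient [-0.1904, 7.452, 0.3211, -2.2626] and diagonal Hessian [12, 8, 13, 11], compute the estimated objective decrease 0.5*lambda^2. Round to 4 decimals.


Step 1: H is diagonal, so H^(-1) * g = [-0.0159, 0.9315, 0.0247, -0.2057].
Step 2: g^T H^(-1) g = sum_i g_i^2 / H_ii
  = (-0.1904)^2/12 + (7.452)^2/8 + (0.3211)^2/13 + (-2.2626)^2/11
  = 0.003 + 6.9415 + 0.0079 + 0.4654 = 7.4179
Step 3: Objective decrease = 0.5 * g^T H^(-1) g = 3.7089


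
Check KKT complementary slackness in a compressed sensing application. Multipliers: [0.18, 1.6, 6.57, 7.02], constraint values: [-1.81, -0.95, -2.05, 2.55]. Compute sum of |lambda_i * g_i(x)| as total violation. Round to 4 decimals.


KKT complementary slackness check:
lambda_1 * g_1 = 0.18 * -1.81 = -0.3258
lambda_2 * g_2 = 1.6 * -0.95 = -1.52
lambda_3 * g_3 = 6.57 * -2.05 = -13.4685
lambda_4 * g_4 = 7.02 * 2.55 = 17.901
Total violation = 0.3258 + 1.52 + 13.4685 + 17.901 = 33.2153


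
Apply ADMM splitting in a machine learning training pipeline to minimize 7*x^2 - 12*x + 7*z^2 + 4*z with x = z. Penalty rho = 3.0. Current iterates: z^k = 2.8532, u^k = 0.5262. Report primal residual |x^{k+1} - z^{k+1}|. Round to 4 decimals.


ADMM iteration with rho = 3.0, z^k = 2.8532, u^k = 0.5262
Step 1: x-update.
Minimize 7*x^2 - 12*x + (3.0/2)*(x - 2.8532 + 0.5262)^2
FOC: (2*7 + 3.0)*x = 12 + 3.0*(2.8532 - 0.5262)
x^{k+1} = 1.1165
Step 2: z-update.
Minimize 7*z^2 + 4*z + (3.0/2)*(1.1165 - z + 0.5262)^2
FOC: (2*7 + 3.0)*z = -4 + 3.0*(1.1165 + 0.5262)
z^{k+1} = 0.0546
Step 3: u-update.
u^{k+1} = 0.5262 + 1.1165 - 0.0546 = 1.5881
Step 4: Primal residual = |1.1165 - 0.0546| = 1.0619


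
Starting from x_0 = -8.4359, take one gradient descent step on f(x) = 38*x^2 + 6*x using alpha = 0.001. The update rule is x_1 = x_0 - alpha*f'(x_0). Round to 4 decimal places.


We compute the gradient at x_0 and apply the update.
f'(x) = 76*x + 6
f'(-8.4359) = 76*-8.4359 + 6 = -635.1284
x_1 = -8.4359 - 0.001*-635.1284 = -7.8008


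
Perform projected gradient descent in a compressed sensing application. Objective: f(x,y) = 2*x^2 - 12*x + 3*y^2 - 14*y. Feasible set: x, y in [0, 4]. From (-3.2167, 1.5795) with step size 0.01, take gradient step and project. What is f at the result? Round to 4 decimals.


Step 1: Compute gradient at (-3.2167, 1.5795).
grad_x = 2*2*-3.2167 - 12 = -24.8668
grad_y = 2*3*1.5795 - 14 = -4.523
Step 2: Gradient step.
x_raw = -3.2167 - 0.01*-24.8668 = -2.968
y_raw = 1.5795 - 0.01*-4.523 = 1.6247
Step 3: Project onto [0, 4].
x_proj = clip(-2.968) = 0.0
y_proj = clip(1.6247) = 1.6247
Step 4: Evaluate f.
f(0.0, 1.6247) = -14.827


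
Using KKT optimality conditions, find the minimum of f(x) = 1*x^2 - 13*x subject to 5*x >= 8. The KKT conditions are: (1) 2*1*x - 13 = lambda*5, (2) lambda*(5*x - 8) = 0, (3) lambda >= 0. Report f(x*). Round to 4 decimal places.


Step 1: Try lambda = 0 (constraint inactive).
Stationarity: 2*1*x - 13 = 0
x* = 13/(2*1) = 6.5
Check constraint: 5*6.5 = 32.5 >= 8 -- satisfied.
Step 2: Compute optimal value.
f(x*) = 1*6.5^2 - 13*6.5 = -42.25


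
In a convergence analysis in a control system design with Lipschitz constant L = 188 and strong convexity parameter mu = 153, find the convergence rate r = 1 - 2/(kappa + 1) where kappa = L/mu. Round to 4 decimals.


Step 1: Compute the condition number.
kappa = L/mu = 188/153 = 1.2288
Step 2: Compute the convergence rate.
r = 1 - 2/(kappa + 1) = 1 - 2*mu/(L + mu) = (L - mu)/(L + mu) = 35/341 = 0.1026


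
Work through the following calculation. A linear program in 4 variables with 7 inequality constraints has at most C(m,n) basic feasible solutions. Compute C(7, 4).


Each vertex corresponds to some choice of n active constraints out of m, so the number of vertices is at most C(m, n) = m! / (n!(m-n)!).
m = 7, n = 4
Numerator: 7 * 6 * 5 * 4
Denominator: 4! = 24
C(7, 4) = 35


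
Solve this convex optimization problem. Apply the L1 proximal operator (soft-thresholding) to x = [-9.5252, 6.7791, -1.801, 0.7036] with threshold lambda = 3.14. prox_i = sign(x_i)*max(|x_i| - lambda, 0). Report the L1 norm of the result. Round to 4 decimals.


Soft-thresholding with lambda = 3.14:
prox(-9.5252) = sign(-9.5252)*max(|-9.5252| - 3.14, 0) = -6.3852
prox(6.7791) = sign(6.7791)*max(|6.7791| - 3.14, 0) = 3.6391
prox(-1.801) = sign(-1.801)*max(|-1.801| - 3.14, 0) = 0.0
prox(0.7036) = sign(0.7036)*max(|0.7036| - 3.14, 0) = 0.0
prox(x) = [-6.3852, 3.6391, 0.0, 0.0]
||prox(x)||_1 = 6.3852 + 3.6391 + 0.0 + 0.0 = 10.0243


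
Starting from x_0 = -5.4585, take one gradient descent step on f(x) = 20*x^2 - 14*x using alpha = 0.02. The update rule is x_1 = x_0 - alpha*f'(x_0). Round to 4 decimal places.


We compute the gradient at x_0 and apply the update.
f'(x) = 40*x - 14
f'(-5.4585) = 40*-5.4585 - 14 = -232.34
x_1 = -5.4585 - 0.02*-232.34 = -0.8117


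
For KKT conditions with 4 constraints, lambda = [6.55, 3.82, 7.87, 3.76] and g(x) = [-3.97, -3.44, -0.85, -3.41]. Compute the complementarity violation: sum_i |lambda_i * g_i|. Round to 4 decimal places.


KKT complementary slackness check:
lambda_1 * g_1 = 6.55 * -3.97 = -26.0035
lambda_2 * g_2 = 3.82 * -3.44 = -13.1408
lambda_3 * g_3 = 7.87 * -0.85 = -6.6895
lambda_4 * g_4 = 3.76 * -3.41 = -12.8216
Total violation = 26.0035 + 13.1408 + 6.6895 + 12.8216 = 58.6554


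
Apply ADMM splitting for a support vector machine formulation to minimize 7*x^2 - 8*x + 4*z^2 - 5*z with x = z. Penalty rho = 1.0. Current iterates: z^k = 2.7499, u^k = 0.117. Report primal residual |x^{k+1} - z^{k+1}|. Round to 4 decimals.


ADMM iteration with rho = 1.0, z^k = 2.7499, u^k = 0.117
Step 1: x-update.
Minimize 7*x^2 - 8*x + (1.0/2)*(x - 2.7499 + 0.117)^2
FOC: (2*7 + 1.0)*x = 8 + 1.0*(2.7499 - 0.117)
x^{k+1} = 0.7089
Step 2: z-update.
Minimize 4*z^2 - 5*z + (1.0/2)*(0.7089 - z + 0.117)^2
FOC: (2*4 + 1.0)*z = 5 + 1.0*(0.7089 + 0.117)
z^{k+1} = 0.6473
Step 3: u-update.
u^{k+1} = 0.117 + 0.7089 - 0.6473 = 0.1785
Step 4: Primal residual = |0.7089 - 0.6473| = 0.0615


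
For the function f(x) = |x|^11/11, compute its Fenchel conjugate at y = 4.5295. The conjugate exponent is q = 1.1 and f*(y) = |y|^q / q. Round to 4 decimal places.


The conjugate exponent q satisfies 1/p + 1/q = 1.
p = 11, so q = 11/(11 - 1) = 1.1
|y|^q = 4.5295^1.1 = 5.2681
f*(4.5295) = 5.2681 / 1.1 = 4.7892


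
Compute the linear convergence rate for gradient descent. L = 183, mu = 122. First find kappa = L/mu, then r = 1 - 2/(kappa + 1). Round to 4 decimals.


Step 1: Compute the condition number.
kappa = L/mu = 183/122 = 1.5
Step 2: Compute the convergence rate.
r = 1 - 2/(kappa + 1) = 1 - 2*mu/(L + mu) = (L - mu)/(L + mu) = 61/305 = 0.2


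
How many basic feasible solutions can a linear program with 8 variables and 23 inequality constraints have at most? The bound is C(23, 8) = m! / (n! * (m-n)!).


Each vertex corresponds to some choice of n active constraints out of m, so the number of vertices is at most C(m, n) = m! / (n!(m-n)!).
m = 23, n = 8
Numerator: 23 * 22 * 21 * 20 * 19 * 18 * 17 * 16
Denominator: 8! = 40320
C(23, 8) = 490314


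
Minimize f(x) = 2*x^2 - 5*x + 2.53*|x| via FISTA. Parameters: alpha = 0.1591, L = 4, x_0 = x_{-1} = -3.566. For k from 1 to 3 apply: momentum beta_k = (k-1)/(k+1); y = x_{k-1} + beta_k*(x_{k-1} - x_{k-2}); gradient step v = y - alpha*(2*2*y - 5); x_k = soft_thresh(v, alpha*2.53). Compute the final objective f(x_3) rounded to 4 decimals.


FISTA on f(x) = 2*x^2 - 5*x + 2.53*|x|
L = 4, alpha = 0.1591
Iteration 1: beta = 0.0, y = -3.566 + 0.0*(-3.566 + 3.566) = -3.566
  grad(y) = -19.264, v = y - alpha*grad = -0.5011
  prox(v) = soft_thresh(-0.5011, 0.4025) = -0.0986
Iteration 2: beta = 0.3333, y = -0.0986 + 0.3333*(-0.0986 + 3.566) = 1.0572
  grad(y) = -0.7711, v = y - alpha*grad = 1.1799
  prox(v) = soft_thresh(1.1799, 0.4025) = 0.7774
Iteration 3: beta = 0.5, y = 0.7774 + 0.5*(0.7774 + 0.0986) = 1.2154
  grad(y) = -0.1385, v = y - alpha*grad = 1.2374
  prox(v) = soft_thresh(1.2374, 0.4025) = 0.8349
f(x_3) = 2*0.8349^2 - 5*0.8349 + 2.53*|0.8349| = -0.6681


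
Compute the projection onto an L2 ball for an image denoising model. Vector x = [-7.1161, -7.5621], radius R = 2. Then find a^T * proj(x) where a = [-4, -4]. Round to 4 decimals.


Step 1: Compute ||x|| (intermediates to 6 decimals).
||x|| = sqrt((-7.1161)^2 + (-7.5621)^2) = 10.383845
Step 2: Project.
Since ||x|| > R, scale = R/||x|| = 2/10.383845 = 0.192607, proj(x) = scale * x
proj(x) = [-1.370611, -1.456513]
Step 3: Dot product.
a^T * proj(x) = -4*(-1.370611) - 4*(-1.456513) = 11.3085


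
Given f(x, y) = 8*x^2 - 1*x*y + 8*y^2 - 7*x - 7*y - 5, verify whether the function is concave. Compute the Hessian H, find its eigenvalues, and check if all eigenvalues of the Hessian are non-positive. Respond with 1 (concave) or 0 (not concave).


The Hessian of f(x,y) = 8*x^2 - 1*x*y + 8*y^2 - 7*x - 7*y - 5 is:
H = [[16, -1], [-1, 16]]
Trace = 16 + 16 = 32
Determinant = 16*16 - (-1)^2 = 255
Discriminant = (32)^2 - 4*255 = 4.0
Eigenvalues: lambda_1 = 15.0, lambda_2 = 17.0
The function is not concave.

0


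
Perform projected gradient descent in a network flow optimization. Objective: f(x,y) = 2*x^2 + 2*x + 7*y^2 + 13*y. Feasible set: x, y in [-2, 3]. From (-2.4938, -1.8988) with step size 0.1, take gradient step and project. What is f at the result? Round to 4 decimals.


Step 1: Compute gradient at (-2.4938, -1.8988).
grad_x = 2*2*-2.4938 + 2 = -7.9752
grad_y = 2*7*-1.8988 + 13 = -13.5832
Step 2: Gradient step.
x_raw = -2.4938 - 0.1*-7.9752 = -1.6963
y_raw = -1.8988 - 0.1*-13.5832 = -0.5405
Step 3: Project onto [-2, 3].
x_proj = clip(-1.6963) = -1.6963
y_proj = clip(-0.5405) = -0.5405
Step 4: Evaluate f.
f(-1.6963, -0.5405) = -2.6192


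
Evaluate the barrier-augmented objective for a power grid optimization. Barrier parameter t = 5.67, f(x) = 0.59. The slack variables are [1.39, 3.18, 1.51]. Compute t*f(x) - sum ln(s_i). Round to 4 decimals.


Step 1: Compute log-barrier.
ln values: [0.3293, 1.1569, 0.4121]
phi = -(0.3293 + 1.1569 + 0.4121) = -1.8983
Step 2: Compute augmented objective.
t*f(x) = 5.67*0.59 = 3.3453
Total = 3.3453 - 1.8983 = 1.447


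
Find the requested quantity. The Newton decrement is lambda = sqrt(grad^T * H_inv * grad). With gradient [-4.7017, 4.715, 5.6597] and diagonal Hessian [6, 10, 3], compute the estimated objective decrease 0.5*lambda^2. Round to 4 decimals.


Step 1: H is diagonal, so H^(-1) * g = [-0.7836, 0.4715, 1.8866].
Step 2: g^T H^(-1) g = sum_i g_i^2 / H_ii
  = (-4.7017)^2/6 + (4.715)^2/10 + (5.6597)^2/3
  = 3.6843 + 2.2231 + 10.6774 = 16.5849
Step 3: Objective decrease = 0.5 * g^T H^(-1) g = 8.2924


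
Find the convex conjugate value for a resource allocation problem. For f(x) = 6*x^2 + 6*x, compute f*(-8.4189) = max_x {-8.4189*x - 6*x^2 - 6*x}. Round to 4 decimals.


f*(y) = sup_x {y*x - a*x^2 - b*x} = sup_x {(y-b)*x - a*x^2}
FOC: (y - b) - 2a*x = 0 => x* = (y - b)/(2a)
x* = (-8.4189 - 6)/(2*6) = -1.2016
f*(-8.4189) = (y-b)^2/(4a) = (-8.4189 - 6)^2/(4*6)
= 207.9047/24 = 8.6627


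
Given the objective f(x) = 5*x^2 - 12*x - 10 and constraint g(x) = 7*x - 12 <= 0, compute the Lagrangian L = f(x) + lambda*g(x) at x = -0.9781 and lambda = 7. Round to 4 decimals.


Step 1: Evaluate f(x).
f(-0.9781) = 5*(-0.9781)^2 - 12*(-0.9781) - 10 = 6.5206
Step 2: Evaluate g(x).
g(-0.9781) = 7*-0.9781 - 12 = -18.8467
Step 3: Compute Lagrangian.
L = 6.5206 + 7*-18.8467 = -125.4063


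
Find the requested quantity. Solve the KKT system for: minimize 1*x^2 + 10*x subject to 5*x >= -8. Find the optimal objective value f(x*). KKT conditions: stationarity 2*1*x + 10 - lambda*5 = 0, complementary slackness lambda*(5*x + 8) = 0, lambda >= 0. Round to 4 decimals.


Step 1: Try lambda = 0 (constraint inactive).
x_unc = -10/(2*1) = -5.0
Check: 5*-5.0 = -25.0 < -8 -- violated!
Step 2: Constraint must be active: 5*x = -8
x* = -8/5 = -1.6
lambda = (2*1*(-1.6) + 10)/5 = 1.36
Step 3: Compute optimal value.
f(x*) = 1*(-1.6)^2 + 10*(-1.6) = -13.44


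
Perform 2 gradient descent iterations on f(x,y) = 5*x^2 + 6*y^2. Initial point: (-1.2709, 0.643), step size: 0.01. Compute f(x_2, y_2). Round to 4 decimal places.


Gradient descent on f(x,y) = 5*x^2 + 6*y^2.
Starting point: (-1.2709, 0.643), alpha = 0.01
Step 1: grad_x = 2*5*-1.2709 = -12.709, grad_y = 2*6*0.643 = 7.716
  x_1 = -1.2709 - 0.01*-12.709 = -1.1438
  y_1 = 0.643 - 0.01*7.716 = 0.5658
Step 2: grad_x = 2*5*-1.1438 = -11.4381, grad_y = 2*6*0.5658 = 6.7901
  x_2 = -1.1438 - 0.01*-11.4381 = -1.0294
  y_2 = 0.5658 - 0.01*6.7901 = 0.4979
f(-1.0294, 0.4979) = 5*(-1.0294)^2 + 6*0.4979^2 = 6.7863


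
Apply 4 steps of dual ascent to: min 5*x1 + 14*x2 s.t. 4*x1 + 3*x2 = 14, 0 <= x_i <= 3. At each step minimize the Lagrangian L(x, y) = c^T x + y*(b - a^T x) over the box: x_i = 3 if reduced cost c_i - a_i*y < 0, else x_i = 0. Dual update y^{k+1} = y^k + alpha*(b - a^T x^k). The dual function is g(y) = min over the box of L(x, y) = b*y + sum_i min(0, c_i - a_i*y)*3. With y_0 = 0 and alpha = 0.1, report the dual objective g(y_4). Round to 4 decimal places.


Dual ascent for LP: min 5*x1 + 14*x2, 4*x1 + 3*x2 = 14, 0 <= x_i <= 3
Step 1: y^k = 0.0, reduced costs: (5.0, 14.0)
  x^k = (0.0, 0.0), subgradient = b - a^T x = 14.0
  y^{k+1} = 0.0 + 0.1*14.0 = 1.4
Step 2: y^k = 1.4, reduced costs: (-0.6, 9.8)
  x^k = (3.0, 0.0), subgradient = b - a^T x = 2.0
  y^{k+1} = 1.4 + 0.1*2.0 = 1.6
Step 3: y^k = 1.6, reduced costs: (-1.4, 9.2)
  x^k = (3.0, 0.0), subgradient = b - a^T x = 2.0
  y^{k+1} = 1.6 + 0.1*2.0 = 1.8
Step 4: y^k = 1.8, reduced costs: (-2.2, 8.6)
  x^k = (3.0, 0.0), subgradient = b - a^T x = 2.0
  y^{k+1} = 1.8 + 0.1*2.0 = 2.0
Dual objective at y_4 = 2.0: reduced costs (-3.0, 8.0), box minimizer x = (3.0, 0.0)
g(y_4) = b*y + (c1 - a1*y)*x1 + (c2 - a2*y)*x2 = 14*2.0 + (-3.0)*3.0 + 8.0*0.0 = 28.0 - 9.0 + 0.0 = 19.0


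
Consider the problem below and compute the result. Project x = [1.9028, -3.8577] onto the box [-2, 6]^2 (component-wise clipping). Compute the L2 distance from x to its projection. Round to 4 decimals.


Project each component onto [-2, 6].
clip(1.9028) = 1.9028, clip(-3.8577) = -2.0
Projection = [1.9028, -2.0]
Squared diffs: [0.0, 3.451]
Distance = sqrt(3.451) = 1.8577
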